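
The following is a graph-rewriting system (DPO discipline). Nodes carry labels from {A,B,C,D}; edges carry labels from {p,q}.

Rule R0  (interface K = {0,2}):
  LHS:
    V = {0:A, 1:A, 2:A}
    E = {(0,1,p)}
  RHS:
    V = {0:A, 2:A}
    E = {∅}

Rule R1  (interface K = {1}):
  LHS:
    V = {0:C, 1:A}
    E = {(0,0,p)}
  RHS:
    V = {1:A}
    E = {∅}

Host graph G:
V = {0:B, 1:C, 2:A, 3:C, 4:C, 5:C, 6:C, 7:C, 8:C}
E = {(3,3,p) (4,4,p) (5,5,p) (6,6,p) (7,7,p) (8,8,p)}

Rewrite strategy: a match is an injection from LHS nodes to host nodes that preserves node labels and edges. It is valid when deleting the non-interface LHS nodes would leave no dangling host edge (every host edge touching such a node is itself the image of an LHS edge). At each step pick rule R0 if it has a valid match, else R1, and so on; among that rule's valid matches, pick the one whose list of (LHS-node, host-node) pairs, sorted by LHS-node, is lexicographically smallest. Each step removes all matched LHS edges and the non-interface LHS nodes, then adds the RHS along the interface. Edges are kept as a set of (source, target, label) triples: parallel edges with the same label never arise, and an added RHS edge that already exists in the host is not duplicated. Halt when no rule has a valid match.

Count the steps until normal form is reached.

start.  V:9 E:6  edges: 3-p->3 4-p->4 5-p->5 6-p->6 7-p->7 8-p->8
1. fire R1 via {0↦3, 1↦2}  →  V:8 E:5  edges: 4-p->4 5-p->5 6-p->6 7-p->7 8-p->8
2. fire R1 via {0↦4, 1↦2}  →  V:7 E:4  edges: 5-p->5 6-p->6 7-p->7 8-p->8
3. fire R1 via {0↦5, 1↦2}  →  V:6 E:3  edges: 6-p->6 7-p->7 8-p->8
4. fire R1 via {0↦6, 1↦2}  →  V:5 E:2  edges: 7-p->7 8-p->8
5. fire R1 via {0↦7, 1↦2}  →  V:4 E:1  edges: 8-p->8
6. fire R1 via {0↦8, 1↦2}  →  V:3 E:0  edges: ∅
halt: no rule applies after step 6

Answer: 6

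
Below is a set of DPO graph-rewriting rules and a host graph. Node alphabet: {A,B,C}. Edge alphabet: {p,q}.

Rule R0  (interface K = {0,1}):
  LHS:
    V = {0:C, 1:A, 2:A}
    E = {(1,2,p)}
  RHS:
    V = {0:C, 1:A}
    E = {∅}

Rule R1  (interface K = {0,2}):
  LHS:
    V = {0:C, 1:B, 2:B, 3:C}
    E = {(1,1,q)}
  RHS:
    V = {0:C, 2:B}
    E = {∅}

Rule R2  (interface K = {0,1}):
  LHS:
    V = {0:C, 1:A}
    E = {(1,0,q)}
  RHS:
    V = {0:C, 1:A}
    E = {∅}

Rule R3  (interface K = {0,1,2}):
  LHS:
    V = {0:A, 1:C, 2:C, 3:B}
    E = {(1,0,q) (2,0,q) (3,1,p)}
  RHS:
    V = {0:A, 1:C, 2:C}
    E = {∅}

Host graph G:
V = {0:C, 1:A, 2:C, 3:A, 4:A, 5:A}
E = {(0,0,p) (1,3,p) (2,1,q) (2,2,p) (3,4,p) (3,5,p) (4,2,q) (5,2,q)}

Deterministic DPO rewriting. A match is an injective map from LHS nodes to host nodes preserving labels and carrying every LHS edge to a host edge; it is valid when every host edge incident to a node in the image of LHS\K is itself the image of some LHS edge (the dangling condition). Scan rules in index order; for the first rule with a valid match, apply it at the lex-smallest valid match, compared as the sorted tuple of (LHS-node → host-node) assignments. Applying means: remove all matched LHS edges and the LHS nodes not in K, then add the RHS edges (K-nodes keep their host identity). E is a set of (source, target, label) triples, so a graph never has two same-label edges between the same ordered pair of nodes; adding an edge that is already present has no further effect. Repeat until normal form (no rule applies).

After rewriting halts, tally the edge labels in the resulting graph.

Answer: p:2 q:1

Rewrite trace:
[0] host  ⇒  6 nodes, 8 edges  {0-p->0 1-p->3 2-q->1 2-p->2 3-p->4 3-p->5 4-q->2 5-q->2}
[1] R2 @ {0↦2, 1↦4}  ⇒  6 nodes, 7 edges  {0-p->0 1-p->3 2-q->1 2-p->2 3-p->4 3-p->5 5-q->2}
[2] R0 @ {0↦0, 1↦3, 2↦4}  ⇒  5 nodes, 6 edges  {0-p->0 1-p->3 2-q->1 2-p->2 3-p->5 5-q->2}
[3] R2 @ {0↦2, 1↦5}  ⇒  5 nodes, 5 edges  {0-p->0 1-p->3 2-q->1 2-p->2 3-p->5}
[4] R0 @ {0↦0, 1↦3, 2↦5}  ⇒  4 nodes, 4 edges  {0-p->0 1-p->3 2-q->1 2-p->2}
[5] R0 @ {0↦0, 1↦1, 2↦3}  ⇒  3 nodes, 3 edges  {0-p->0 2-q->1 2-p->2}
normal form: no rule applies after step 5
NF edges: [(0, 0, 'p'), (2, 1, 'q'), (2, 2, 'p')]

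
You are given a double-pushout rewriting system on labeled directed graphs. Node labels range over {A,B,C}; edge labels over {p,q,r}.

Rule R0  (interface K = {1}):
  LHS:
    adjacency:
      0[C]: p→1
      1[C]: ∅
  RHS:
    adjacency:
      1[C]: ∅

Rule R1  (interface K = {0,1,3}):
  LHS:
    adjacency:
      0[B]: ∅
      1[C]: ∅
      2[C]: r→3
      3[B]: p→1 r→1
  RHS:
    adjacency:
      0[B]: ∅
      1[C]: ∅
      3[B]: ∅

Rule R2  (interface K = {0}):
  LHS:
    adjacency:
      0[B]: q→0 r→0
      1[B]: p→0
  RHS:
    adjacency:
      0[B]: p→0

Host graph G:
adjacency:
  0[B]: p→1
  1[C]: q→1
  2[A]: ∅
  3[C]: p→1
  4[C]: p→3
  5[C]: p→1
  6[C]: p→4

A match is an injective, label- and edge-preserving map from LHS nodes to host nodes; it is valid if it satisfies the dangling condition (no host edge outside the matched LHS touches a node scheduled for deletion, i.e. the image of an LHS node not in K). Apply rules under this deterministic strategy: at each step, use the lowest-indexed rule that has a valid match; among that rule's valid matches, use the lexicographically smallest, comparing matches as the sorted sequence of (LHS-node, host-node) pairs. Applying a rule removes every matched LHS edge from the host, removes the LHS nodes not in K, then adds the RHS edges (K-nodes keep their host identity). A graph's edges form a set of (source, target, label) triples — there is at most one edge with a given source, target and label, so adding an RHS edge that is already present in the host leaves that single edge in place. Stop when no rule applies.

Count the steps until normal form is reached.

Answer: 4

Steps:
start.  V:7 E:6  edges: 0-p->1 1-q->1 3-p->1 4-p->3 5-p->1 6-p->4
1. fire R0 via {0↦5, 1↦1}  →  V:6 E:5  edges: 0-p->1 1-q->1 3-p->1 4-p->3 6-p->4
2. fire R0 via {0↦6, 1↦4}  →  V:5 E:4  edges: 0-p->1 1-q->1 3-p->1 4-p->3
3. fire R0 via {0↦4, 1↦3}  →  V:4 E:3  edges: 0-p->1 1-q->1 3-p->1
4. fire R0 via {0↦3, 1↦1}  →  V:3 E:2  edges: 0-p->1 1-q->1
halt: no rule applies after step 4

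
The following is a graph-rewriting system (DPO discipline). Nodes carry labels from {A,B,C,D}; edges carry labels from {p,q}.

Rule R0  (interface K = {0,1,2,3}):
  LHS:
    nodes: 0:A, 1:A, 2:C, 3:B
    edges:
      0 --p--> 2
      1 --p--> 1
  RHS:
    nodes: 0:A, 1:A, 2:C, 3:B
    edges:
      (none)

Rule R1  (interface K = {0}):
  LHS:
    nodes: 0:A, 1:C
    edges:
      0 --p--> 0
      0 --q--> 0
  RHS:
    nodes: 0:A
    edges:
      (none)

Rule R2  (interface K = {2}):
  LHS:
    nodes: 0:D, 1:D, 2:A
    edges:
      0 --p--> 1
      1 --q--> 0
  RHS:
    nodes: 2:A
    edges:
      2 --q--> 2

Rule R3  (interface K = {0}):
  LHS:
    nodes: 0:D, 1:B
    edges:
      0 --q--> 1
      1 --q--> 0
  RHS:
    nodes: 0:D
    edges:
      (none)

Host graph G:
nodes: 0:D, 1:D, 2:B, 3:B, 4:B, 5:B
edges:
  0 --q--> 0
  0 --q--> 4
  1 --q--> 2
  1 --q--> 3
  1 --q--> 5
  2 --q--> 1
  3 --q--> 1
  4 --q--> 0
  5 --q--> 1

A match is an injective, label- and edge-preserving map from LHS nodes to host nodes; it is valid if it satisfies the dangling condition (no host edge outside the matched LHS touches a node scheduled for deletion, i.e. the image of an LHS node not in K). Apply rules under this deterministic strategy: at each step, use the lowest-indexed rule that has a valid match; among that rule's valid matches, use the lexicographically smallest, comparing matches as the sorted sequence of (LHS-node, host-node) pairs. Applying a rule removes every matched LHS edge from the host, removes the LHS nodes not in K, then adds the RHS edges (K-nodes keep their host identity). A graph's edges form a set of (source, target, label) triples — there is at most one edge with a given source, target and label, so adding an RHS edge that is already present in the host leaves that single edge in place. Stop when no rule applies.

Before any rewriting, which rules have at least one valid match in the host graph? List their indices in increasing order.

Answer: [R3]

Derivation:
R0: no valid match — LHS pattern not found
R1: no valid match — LHS pattern not found
R2: no valid match — LHS pattern not found
R3: 4 valid matches — {0↦0, 1↦4}, {0↦1, 1↦2}, {0↦1, 1↦3} (+1 more)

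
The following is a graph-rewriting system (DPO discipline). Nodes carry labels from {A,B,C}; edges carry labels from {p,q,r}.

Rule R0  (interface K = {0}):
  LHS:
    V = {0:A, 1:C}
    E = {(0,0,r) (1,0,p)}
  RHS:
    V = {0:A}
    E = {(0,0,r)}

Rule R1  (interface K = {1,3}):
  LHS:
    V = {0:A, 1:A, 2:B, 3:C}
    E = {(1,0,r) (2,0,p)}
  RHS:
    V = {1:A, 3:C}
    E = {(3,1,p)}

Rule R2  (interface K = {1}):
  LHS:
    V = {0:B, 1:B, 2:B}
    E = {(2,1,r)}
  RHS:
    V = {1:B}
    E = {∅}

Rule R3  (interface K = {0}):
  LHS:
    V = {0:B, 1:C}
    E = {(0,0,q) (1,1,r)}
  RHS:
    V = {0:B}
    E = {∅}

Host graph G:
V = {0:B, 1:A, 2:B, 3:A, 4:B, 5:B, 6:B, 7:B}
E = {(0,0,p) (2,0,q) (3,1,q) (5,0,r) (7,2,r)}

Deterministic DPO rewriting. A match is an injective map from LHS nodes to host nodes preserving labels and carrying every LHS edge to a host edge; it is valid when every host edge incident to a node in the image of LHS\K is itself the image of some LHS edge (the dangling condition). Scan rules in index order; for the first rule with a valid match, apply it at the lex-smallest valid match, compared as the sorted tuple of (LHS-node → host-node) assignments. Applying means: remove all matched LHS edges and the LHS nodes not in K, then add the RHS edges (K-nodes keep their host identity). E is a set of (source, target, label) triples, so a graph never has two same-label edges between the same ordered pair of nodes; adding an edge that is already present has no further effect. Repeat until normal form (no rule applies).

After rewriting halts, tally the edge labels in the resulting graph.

Answer: p:1 q:2

Derivation:
initial: |V|=8 |E|=5  E = 0-p->0 2-q->0 3-q->1 5-r->0 7-r->2
step 1: apply R2 at {0↦4, 1↦0, 2↦5}  → |V|=6 |E|=4  E = 0-p->0 2-q->0 3-q->1 7-r->2
step 2: apply R2 at {0↦6, 1↦2, 2↦7}  → |V|=4 |E|=3  E = 0-p->0 2-q->0 3-q->1
normal form: no rule applies after step 2
NF edges: [(0, 0, 'p'), (2, 0, 'q'), (3, 1, 'q')]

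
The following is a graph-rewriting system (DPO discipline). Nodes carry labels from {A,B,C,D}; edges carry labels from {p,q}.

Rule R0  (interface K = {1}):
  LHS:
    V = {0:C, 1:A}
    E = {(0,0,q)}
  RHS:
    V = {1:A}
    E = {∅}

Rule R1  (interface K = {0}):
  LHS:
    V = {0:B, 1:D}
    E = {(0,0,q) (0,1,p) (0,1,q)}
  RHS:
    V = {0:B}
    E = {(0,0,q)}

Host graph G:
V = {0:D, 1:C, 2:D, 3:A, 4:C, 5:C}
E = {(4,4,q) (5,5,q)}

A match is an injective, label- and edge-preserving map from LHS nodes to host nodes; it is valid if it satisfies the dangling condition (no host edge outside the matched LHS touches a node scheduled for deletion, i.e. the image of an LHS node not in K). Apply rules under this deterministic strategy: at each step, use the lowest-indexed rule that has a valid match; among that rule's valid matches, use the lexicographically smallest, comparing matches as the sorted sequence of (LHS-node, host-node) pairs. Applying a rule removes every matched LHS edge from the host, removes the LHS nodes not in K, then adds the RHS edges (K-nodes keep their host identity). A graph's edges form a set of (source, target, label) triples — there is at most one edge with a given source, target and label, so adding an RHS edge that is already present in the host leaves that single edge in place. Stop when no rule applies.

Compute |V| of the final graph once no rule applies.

Answer: 4

Rewrite trace:
[0] host  ⇒  6 nodes, 2 edges  {4-q->4 5-q->5}
[1] R0 @ {0↦4, 1↦3}  ⇒  5 nodes, 1 edges  {5-q->5}
[2] R0 @ {0↦5, 1↦3}  ⇒  4 nodes, 0 edges  {∅}
normal form: no rule applies after step 2
NF nodes: {0:D, 1:C, 2:D, 3:A}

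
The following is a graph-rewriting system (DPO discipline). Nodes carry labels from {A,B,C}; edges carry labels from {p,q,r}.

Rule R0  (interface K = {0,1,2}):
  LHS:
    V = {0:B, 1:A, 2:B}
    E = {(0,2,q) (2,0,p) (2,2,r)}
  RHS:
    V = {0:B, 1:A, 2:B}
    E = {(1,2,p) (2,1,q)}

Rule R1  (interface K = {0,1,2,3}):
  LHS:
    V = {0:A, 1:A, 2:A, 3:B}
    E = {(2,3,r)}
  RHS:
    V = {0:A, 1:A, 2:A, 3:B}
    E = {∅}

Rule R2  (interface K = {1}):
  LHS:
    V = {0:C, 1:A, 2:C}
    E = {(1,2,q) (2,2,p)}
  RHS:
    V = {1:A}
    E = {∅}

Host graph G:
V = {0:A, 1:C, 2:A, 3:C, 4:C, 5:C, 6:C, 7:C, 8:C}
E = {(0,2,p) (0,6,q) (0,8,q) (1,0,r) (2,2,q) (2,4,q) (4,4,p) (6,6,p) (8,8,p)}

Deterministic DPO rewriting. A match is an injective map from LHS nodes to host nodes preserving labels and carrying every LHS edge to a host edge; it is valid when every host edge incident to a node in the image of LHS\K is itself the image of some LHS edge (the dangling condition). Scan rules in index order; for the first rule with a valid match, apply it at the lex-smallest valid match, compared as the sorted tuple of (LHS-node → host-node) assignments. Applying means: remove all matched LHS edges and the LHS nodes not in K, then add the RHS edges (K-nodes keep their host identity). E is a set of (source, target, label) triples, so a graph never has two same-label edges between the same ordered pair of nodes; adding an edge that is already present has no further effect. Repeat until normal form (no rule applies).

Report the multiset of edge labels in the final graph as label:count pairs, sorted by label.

initial: |V|=9 |E|=9  E = 0-p->2 0-q->6 0-q->8 1-r->0 2-q->2 2-q->4 4-p->4 6-p->6 8-p->8
step 1: apply R2 at {0↦3, 1↦0, 2↦6}  → |V|=7 |E|=7  E = 0-p->2 0-q->8 1-r->0 2-q->2 2-q->4 4-p->4 8-p->8
step 2: apply R2 at {0↦5, 1↦0, 2↦8}  → |V|=5 |E|=5  E = 0-p->2 1-r->0 2-q->2 2-q->4 4-p->4
step 3: apply R2 at {0↦7, 1↦2, 2↦4}  → |V|=3 |E|=3  E = 0-p->2 1-r->0 2-q->2
final graph: no rule applies after step 3
NF edges: [(0, 2, 'p'), (1, 0, 'r'), (2, 2, 'q')]

Answer: p:1 q:1 r:1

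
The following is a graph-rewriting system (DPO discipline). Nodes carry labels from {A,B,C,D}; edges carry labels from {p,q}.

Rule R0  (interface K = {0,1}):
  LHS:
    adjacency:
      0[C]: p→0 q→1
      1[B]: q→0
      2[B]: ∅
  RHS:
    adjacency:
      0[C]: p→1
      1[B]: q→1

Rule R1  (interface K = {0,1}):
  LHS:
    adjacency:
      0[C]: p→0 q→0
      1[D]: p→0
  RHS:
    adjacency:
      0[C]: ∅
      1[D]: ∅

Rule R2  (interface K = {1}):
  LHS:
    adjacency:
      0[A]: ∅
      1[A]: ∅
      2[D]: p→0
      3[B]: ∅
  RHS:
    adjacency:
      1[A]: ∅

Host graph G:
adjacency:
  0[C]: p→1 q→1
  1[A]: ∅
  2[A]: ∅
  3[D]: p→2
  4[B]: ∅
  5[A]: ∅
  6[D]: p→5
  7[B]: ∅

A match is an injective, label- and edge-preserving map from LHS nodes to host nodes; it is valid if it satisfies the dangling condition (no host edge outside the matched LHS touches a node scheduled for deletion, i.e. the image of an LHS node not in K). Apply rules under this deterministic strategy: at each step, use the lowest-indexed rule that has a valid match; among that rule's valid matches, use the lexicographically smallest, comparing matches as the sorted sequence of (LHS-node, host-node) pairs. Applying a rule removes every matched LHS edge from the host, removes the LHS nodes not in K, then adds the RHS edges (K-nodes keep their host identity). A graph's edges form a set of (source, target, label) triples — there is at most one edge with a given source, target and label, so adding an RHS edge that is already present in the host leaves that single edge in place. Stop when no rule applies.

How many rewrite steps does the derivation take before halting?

Answer: 2

Derivation:
initial: |V|=8 |E|=4  E = 0-p->1 0-q->1 3-p->2 6-p->5
step 1: apply R2 at {0↦2, 1↦1, 2↦3, 3↦4}  → |V|=5 |E|=3  E = 0-p->1 0-q->1 6-p->5
step 2: apply R2 at {0↦5, 1↦1, 2↦6, 3↦7}  → |V|=2 |E|=2  E = 0-p->1 0-q->1
final graph: no rule applies after step 2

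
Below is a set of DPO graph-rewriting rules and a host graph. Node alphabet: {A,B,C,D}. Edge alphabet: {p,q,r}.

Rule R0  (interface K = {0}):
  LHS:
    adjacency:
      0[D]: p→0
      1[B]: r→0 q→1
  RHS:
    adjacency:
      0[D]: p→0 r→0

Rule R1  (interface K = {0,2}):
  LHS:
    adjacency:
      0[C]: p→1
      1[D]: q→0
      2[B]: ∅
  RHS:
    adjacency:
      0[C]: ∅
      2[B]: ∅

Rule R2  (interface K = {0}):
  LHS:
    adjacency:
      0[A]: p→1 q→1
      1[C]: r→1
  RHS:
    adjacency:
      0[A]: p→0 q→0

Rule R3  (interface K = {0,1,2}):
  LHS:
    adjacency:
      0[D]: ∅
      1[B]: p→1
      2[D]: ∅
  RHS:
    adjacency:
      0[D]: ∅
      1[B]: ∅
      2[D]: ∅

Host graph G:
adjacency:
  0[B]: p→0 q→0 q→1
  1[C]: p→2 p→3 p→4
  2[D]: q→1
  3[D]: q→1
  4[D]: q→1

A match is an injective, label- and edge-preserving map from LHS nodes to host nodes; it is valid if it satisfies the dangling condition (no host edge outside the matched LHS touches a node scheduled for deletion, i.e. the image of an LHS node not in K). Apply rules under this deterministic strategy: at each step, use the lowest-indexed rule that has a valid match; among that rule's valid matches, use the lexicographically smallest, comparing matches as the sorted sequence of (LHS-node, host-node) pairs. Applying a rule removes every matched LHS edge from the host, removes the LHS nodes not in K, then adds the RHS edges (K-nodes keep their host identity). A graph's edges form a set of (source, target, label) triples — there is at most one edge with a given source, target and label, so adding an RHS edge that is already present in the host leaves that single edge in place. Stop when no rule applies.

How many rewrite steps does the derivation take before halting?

start.  V:5 E:9  edges: 0-p->0 0-q->0 0-q->1 1-p->2 1-p->3 1-p->4 2-q->1 3-q->1 4-q->1
1. fire R1 via {0↦1, 1↦2, 2↦0}  →  V:4 E:7  edges: 0-p->0 0-q->0 0-q->1 1-p->3 1-p->4 3-q->1 4-q->1
2. fire R1 via {0↦1, 1↦3, 2↦0}  →  V:3 E:5  edges: 0-p->0 0-q->0 0-q->1 1-p->4 4-q->1
3. fire R1 via {0↦1, 1↦4, 2↦0}  →  V:2 E:3  edges: 0-p->0 0-q->0 0-q->1
normal form: no rule applies after step 3

Answer: 3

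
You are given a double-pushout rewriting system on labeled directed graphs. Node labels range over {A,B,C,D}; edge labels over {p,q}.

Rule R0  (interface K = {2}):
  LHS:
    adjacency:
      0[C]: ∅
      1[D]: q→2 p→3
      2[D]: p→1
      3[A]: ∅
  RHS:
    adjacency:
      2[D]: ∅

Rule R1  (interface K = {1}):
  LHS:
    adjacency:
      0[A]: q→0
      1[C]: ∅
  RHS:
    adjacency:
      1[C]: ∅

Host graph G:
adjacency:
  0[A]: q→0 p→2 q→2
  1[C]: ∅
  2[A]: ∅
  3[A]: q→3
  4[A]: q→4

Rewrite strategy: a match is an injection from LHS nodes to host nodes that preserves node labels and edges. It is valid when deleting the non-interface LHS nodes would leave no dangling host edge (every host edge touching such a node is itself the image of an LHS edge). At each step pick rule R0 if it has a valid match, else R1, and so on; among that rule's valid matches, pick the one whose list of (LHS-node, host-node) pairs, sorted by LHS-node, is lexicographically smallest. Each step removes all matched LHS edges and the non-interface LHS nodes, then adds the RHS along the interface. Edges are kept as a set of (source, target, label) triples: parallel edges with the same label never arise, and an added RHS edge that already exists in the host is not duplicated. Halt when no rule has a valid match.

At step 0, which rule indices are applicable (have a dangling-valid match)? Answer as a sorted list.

R0: no valid match — LHS pattern not found
R1: 2 valid matches — {0↦3, 1↦1}, {0↦4, 1↦1}

Answer: [R1]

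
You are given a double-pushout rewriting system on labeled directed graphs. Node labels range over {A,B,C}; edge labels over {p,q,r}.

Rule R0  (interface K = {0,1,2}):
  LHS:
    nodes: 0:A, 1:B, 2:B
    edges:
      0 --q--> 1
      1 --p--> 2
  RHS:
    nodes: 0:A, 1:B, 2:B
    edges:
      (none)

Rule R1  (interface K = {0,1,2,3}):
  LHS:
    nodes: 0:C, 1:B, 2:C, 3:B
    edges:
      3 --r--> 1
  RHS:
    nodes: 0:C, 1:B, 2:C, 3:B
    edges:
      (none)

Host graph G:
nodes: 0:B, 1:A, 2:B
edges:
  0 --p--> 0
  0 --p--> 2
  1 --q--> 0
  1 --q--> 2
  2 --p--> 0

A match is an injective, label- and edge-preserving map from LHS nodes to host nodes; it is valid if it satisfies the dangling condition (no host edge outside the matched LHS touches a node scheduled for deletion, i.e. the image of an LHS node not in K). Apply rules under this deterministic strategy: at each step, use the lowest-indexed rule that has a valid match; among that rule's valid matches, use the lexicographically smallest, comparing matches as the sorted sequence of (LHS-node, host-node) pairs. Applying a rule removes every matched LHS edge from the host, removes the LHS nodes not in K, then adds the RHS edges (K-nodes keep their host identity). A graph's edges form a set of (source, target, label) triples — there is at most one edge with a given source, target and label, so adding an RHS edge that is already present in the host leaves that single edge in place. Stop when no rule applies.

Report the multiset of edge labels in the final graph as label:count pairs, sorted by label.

Answer: p:1

Steps:
start.  V:3 E:5  edges: 0-p->0 0-p->2 1-q->0 1-q->2 2-p->0
1. fire R0 via {0↦1, 1↦0, 2↦2}  →  V:3 E:3  edges: 0-p->0 1-q->2 2-p->0
2. fire R0 via {0↦1, 1↦2, 2↦0}  →  V:3 E:1  edges: 0-p->0
final graph: no rule applies after step 2
NF edges: [(0, 0, 'p')]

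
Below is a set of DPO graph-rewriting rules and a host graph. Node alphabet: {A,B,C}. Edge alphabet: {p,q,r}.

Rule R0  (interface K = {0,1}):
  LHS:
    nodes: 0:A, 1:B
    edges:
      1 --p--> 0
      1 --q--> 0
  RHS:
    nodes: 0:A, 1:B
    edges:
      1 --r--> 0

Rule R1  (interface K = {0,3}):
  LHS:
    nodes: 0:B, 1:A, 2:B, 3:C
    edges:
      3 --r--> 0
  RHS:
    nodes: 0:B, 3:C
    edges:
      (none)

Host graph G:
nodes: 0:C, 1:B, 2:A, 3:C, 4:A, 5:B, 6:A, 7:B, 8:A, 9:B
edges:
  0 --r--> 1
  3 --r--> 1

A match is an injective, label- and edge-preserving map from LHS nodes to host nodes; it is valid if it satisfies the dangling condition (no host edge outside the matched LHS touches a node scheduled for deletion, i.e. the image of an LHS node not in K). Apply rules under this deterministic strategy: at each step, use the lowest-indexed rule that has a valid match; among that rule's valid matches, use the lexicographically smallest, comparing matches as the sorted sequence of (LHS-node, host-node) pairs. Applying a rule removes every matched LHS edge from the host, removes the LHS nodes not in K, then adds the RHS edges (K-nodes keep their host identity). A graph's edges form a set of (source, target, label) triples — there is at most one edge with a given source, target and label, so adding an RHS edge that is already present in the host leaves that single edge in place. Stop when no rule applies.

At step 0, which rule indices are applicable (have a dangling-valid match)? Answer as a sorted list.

R0: no valid match — LHS pattern not found
R1: 24 valid matches — {0↦1, 1↦2, 2↦5, 3↦0}, {0↦1, 1↦2, 2↦5, 3↦3}, {0↦1, 1↦2, 2↦7, 3↦0} (+21 more)

Answer: [R1]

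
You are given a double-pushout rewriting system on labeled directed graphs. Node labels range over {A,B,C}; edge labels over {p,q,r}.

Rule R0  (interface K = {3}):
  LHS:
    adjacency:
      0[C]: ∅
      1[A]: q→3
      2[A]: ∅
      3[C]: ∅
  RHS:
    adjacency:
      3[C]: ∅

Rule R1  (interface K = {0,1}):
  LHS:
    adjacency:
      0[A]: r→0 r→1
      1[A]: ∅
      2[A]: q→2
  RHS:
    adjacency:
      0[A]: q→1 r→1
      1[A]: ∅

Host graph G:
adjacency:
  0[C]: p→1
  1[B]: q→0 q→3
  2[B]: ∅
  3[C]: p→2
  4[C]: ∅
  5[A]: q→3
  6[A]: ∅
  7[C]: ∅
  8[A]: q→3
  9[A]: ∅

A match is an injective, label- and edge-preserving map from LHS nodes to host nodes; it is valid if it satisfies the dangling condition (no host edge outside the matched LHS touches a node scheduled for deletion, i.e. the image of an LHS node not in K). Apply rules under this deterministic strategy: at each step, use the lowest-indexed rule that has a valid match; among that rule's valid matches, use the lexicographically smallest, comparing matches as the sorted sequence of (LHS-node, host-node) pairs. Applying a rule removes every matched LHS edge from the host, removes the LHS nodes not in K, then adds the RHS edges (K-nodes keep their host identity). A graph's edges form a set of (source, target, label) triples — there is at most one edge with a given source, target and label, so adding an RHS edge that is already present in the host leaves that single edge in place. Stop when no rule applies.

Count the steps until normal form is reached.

Answer: 2

Steps:
[0] host  ⇒  10 nodes, 6 edges  {0-p->1 1-q->0 1-q->3 3-p->2 5-q->3 8-q->3}
[1] R0 @ {0↦4, 1↦5, 2↦6, 3↦3}  ⇒  7 nodes, 5 edges  {0-p->1 1-q->0 1-q->3 3-p->2 8-q->3}
[2] R0 @ {0↦7, 1↦8, 2↦9, 3↦3}  ⇒  4 nodes, 4 edges  {0-p->1 1-q->0 1-q->3 3-p->2}
normal form: no rule applies after step 2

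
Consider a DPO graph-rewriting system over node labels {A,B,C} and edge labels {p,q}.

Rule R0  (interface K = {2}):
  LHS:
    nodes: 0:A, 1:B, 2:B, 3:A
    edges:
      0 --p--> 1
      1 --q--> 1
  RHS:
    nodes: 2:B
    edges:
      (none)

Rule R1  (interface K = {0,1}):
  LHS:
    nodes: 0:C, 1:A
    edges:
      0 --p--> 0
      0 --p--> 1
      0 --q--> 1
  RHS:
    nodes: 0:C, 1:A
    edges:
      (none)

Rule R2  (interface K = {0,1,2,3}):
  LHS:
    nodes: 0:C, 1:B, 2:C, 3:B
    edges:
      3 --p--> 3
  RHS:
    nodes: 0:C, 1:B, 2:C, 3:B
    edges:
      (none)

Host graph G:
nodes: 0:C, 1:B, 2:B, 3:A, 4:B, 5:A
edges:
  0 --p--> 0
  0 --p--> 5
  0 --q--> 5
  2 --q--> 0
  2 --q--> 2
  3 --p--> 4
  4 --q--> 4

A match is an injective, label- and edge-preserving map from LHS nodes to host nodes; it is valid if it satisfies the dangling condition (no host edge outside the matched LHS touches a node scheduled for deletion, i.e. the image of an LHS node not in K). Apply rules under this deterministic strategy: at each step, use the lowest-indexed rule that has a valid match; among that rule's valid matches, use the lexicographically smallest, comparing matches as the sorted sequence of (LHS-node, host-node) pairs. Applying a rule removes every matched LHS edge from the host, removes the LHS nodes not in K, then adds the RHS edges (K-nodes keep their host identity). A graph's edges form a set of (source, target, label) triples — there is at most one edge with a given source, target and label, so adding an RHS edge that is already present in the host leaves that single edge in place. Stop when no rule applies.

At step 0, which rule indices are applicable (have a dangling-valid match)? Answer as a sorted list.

R0: no valid match — 2 raw matches, all fail dangling condition
R1: 1 valid match — {0↦0, 1↦5}
R2: no valid match — LHS pattern not found

Answer: [R1]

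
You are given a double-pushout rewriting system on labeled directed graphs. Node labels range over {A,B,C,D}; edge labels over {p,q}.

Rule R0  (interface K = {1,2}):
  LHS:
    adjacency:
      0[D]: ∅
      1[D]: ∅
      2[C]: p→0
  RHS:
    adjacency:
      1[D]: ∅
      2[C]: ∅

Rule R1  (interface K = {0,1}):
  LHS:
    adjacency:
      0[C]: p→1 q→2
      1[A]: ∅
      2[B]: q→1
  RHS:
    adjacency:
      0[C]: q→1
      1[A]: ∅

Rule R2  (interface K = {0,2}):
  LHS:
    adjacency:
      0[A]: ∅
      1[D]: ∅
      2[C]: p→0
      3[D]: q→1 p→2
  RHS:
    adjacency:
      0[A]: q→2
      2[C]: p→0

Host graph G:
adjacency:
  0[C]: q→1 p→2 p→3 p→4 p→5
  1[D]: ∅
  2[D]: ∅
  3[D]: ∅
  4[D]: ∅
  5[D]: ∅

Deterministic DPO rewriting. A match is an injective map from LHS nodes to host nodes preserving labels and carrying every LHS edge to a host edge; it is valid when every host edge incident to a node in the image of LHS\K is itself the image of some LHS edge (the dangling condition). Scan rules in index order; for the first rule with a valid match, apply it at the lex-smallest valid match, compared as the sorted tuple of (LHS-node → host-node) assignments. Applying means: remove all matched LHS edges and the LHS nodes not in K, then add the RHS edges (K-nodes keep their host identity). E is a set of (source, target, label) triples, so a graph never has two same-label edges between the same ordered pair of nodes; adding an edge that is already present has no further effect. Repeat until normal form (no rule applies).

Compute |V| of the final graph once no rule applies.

initial: |V|=6 |E|=5  E = 0-q->1 0-p->2 0-p->3 0-p->4 0-p->5
step 1: apply R0 at {0↦2, 1↦1, 2↦0}  → |V|=5 |E|=4  E = 0-q->1 0-p->3 0-p->4 0-p->5
step 2: apply R0 at {0↦3, 1↦1, 2↦0}  → |V|=4 |E|=3  E = 0-q->1 0-p->4 0-p->5
step 3: apply R0 at {0↦4, 1↦1, 2↦0}  → |V|=3 |E|=2  E = 0-q->1 0-p->5
step 4: apply R0 at {0↦5, 1↦1, 2↦0}  → |V|=2 |E|=1  E = 0-q->1
halt: no rule applies after step 4
NF nodes: {0:C, 1:D}

Answer: 2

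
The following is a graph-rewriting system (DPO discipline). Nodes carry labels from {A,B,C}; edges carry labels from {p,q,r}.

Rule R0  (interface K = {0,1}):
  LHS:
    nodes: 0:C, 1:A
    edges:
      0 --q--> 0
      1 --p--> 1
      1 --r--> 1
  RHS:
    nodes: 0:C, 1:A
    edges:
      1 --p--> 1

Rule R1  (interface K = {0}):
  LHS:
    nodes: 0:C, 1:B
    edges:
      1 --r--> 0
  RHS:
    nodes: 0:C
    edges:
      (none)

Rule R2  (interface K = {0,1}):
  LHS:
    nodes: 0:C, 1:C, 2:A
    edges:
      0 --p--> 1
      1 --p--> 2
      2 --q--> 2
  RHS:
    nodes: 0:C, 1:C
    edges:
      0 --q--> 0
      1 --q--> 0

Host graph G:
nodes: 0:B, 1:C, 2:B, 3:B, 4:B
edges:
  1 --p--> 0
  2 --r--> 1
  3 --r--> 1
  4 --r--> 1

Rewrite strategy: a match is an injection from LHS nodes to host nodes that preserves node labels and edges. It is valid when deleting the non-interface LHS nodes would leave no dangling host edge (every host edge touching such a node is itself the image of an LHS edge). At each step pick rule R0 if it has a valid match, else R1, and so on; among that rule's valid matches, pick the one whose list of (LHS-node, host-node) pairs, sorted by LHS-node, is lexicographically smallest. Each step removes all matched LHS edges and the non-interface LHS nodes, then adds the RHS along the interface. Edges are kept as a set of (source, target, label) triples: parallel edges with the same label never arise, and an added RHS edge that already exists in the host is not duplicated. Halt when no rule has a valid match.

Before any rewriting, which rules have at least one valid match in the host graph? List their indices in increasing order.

R0: no valid match — LHS pattern not found
R1: 3 valid matches — {0↦1, 1↦2}, {0↦1, 1↦3}, {0↦1, 1↦4}
R2: no valid match — LHS pattern not found

Answer: [R1]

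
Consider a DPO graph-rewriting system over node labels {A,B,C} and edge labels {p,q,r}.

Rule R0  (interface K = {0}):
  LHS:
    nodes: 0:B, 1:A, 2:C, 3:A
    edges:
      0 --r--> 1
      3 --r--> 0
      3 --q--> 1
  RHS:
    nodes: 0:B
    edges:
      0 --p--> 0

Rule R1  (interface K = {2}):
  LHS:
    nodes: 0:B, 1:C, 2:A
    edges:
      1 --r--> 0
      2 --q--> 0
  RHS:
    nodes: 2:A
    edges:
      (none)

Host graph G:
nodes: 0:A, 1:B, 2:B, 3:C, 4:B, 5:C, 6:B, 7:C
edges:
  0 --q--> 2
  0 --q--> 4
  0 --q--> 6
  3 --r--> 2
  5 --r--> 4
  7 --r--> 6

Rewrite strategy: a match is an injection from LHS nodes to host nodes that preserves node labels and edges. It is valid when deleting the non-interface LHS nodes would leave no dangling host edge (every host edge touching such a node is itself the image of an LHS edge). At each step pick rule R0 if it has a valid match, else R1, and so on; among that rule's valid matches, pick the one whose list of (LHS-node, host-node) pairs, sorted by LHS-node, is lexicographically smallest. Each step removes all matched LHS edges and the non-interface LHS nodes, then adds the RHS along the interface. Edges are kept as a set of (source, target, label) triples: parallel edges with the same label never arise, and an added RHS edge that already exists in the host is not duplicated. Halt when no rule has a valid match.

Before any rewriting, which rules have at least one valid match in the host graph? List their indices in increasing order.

Answer: [R1]

Rewrite trace:
R0: no valid match — LHS pattern not found
R1: 3 valid matches — {0↦2, 1↦3, 2↦0}, {0↦4, 1↦5, 2↦0}, {0↦6, 1↦7, 2↦0}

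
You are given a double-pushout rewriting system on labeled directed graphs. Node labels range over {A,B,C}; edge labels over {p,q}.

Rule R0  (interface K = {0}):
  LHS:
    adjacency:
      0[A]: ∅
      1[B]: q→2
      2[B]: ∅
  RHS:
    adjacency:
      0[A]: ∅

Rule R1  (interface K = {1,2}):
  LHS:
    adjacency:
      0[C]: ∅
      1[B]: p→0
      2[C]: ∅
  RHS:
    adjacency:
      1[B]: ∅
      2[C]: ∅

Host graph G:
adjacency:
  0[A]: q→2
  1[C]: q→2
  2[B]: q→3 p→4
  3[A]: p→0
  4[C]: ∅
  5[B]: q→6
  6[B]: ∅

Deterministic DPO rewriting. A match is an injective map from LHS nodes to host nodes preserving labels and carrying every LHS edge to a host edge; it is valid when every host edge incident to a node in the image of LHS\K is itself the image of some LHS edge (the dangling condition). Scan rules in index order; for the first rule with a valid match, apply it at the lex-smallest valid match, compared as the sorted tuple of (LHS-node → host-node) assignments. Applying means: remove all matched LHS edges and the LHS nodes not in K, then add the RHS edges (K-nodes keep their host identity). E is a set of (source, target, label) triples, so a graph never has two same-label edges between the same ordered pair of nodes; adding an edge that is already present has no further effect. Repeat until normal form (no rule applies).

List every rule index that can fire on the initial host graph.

R0: 2 valid matches — {0↦0, 1↦5, 2↦6}, {0↦3, 1↦5, 2↦6}
R1: 1 valid match — {0↦4, 1↦2, 2↦1}

Answer: [R0,R1]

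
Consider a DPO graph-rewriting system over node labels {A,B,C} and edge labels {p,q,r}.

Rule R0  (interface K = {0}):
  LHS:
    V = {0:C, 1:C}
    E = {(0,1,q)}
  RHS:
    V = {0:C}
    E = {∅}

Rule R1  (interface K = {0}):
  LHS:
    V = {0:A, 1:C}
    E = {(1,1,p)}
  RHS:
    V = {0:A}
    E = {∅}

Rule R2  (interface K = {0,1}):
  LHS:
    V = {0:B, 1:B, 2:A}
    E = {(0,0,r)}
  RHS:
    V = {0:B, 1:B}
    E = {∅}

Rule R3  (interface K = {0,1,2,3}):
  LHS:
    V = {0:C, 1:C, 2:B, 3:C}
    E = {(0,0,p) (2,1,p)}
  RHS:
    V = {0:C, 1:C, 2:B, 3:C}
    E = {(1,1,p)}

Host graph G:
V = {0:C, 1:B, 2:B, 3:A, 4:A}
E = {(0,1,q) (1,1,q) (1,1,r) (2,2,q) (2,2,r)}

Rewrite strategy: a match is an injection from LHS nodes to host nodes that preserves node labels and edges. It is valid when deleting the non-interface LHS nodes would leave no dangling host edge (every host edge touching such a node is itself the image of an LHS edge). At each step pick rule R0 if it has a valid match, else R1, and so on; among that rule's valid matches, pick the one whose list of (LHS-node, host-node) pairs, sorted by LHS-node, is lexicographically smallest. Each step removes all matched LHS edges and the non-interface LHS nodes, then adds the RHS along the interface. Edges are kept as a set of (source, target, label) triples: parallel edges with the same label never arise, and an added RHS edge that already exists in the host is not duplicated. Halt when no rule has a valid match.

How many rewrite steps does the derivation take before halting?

[0] host  ⇒  5 nodes, 5 edges  {0-q->1 1-q->1 1-r->1 2-q->2 2-r->2}
[1] R2 @ {0↦1, 1↦2, 2↦3}  ⇒  4 nodes, 4 edges  {0-q->1 1-q->1 2-q->2 2-r->2}
[2] R2 @ {0↦2, 1↦1, 2↦4}  ⇒  3 nodes, 3 edges  {0-q->1 1-q->1 2-q->2}
halt: no rule applies after step 2

Answer: 2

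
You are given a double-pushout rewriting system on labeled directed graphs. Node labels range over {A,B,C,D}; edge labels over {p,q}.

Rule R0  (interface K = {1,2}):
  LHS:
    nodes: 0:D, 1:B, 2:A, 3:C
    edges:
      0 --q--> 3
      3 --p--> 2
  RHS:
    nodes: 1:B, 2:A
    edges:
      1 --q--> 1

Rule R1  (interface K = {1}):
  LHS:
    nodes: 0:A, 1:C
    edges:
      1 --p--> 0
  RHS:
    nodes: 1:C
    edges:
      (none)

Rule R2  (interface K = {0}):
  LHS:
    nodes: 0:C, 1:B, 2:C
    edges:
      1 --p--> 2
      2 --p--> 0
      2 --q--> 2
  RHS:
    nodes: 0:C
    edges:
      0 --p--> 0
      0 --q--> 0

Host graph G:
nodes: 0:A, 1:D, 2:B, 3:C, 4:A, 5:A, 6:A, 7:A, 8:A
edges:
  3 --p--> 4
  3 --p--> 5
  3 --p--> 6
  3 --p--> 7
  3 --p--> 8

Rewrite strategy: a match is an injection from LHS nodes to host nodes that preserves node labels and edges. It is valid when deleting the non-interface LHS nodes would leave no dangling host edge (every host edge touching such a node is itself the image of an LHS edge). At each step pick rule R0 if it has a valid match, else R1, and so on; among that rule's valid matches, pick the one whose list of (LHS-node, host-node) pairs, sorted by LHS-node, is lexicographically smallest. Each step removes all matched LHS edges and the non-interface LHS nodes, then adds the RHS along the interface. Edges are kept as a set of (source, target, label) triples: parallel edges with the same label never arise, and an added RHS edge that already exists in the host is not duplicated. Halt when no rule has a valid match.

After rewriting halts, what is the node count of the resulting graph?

initial: |V|=9 |E|=5  E = 3-p->4 3-p->5 3-p->6 3-p->7 3-p->8
step 1: apply R1 at {0↦4, 1↦3}  → |V|=8 |E|=4  E = 3-p->5 3-p->6 3-p->7 3-p->8
step 2: apply R1 at {0↦5, 1↦3}  → |V|=7 |E|=3  E = 3-p->6 3-p->7 3-p->8
step 3: apply R1 at {0↦6, 1↦3}  → |V|=6 |E|=2  E = 3-p->7 3-p->8
step 4: apply R1 at {0↦7, 1↦3}  → |V|=5 |E|=1  E = 3-p->8
step 5: apply R1 at {0↦8, 1↦3}  → |V|=4 |E|=0  E = ∅
normal form: no rule applies after step 5
NF nodes: {0:A, 1:D, 2:B, 3:C}

Answer: 4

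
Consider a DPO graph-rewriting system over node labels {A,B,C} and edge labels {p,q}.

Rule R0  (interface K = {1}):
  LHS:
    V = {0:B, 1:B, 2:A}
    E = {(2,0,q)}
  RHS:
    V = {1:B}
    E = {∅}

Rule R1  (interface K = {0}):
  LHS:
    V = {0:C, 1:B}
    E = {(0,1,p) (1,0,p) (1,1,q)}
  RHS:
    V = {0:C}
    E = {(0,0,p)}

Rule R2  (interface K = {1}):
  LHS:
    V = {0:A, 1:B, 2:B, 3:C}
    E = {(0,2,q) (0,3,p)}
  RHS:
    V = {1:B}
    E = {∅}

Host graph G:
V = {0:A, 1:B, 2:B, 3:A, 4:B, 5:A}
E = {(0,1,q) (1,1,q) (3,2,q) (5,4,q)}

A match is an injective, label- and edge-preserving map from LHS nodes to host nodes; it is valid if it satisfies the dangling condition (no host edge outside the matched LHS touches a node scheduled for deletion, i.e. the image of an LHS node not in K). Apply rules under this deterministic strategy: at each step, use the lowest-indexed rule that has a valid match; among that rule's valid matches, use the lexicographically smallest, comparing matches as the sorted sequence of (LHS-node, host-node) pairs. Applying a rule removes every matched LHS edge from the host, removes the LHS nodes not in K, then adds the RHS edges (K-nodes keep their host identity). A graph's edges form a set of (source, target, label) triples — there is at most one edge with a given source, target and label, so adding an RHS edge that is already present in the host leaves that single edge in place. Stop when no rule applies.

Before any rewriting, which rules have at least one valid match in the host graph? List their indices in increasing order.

Answer: [R0]

Rewrite trace:
R0: 4 valid matches — {0↦2, 1↦1, 2↦3}, {0↦2, 1↦4, 2↦3}, {0↦4, 1↦1, 2↦5} (+1 more)
R1: no valid match — LHS pattern not found
R2: no valid match — LHS pattern not found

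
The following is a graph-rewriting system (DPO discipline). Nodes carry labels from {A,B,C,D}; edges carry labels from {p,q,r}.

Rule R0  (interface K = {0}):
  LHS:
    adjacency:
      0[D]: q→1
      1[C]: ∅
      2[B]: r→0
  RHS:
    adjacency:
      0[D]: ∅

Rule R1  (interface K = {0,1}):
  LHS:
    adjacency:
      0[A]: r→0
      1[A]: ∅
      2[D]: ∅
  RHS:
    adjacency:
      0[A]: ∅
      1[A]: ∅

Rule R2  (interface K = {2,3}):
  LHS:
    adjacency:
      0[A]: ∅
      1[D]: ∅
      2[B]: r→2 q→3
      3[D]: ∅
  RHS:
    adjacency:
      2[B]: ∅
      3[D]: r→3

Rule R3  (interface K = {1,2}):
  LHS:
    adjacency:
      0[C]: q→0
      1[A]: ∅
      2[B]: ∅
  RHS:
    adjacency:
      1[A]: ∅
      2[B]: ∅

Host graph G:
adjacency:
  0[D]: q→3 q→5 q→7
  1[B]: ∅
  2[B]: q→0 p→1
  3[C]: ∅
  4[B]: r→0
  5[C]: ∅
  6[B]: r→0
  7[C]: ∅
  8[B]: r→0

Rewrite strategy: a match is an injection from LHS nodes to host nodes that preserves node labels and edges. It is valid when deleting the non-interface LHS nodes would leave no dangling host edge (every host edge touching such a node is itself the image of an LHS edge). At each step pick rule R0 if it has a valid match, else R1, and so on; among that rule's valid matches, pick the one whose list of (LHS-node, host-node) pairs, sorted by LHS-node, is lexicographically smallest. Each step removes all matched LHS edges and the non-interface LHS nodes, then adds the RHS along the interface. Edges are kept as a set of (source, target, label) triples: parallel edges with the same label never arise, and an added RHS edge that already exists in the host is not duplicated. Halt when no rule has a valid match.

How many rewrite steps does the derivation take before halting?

Answer: 3

Derivation:
initial: |V|=9 |E|=8  E = 0-q->3 0-q->5 0-q->7 2-q->0 2-p->1 4-r->0 6-r->0 8-r->0
step 1: apply R0 at {0↦0, 1↦3, 2↦4}  → |V|=7 |E|=6  E = 0-q->5 0-q->7 2-q->0 2-p->1 6-r->0 8-r->0
step 2: apply R0 at {0↦0, 1↦5, 2↦6}  → |V|=5 |E|=4  E = 0-q->7 2-q->0 2-p->1 8-r->0
step 3: apply R0 at {0↦0, 1↦7, 2↦8}  → |V|=3 |E|=2  E = 2-q->0 2-p->1
normal form: no rule applies after step 3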